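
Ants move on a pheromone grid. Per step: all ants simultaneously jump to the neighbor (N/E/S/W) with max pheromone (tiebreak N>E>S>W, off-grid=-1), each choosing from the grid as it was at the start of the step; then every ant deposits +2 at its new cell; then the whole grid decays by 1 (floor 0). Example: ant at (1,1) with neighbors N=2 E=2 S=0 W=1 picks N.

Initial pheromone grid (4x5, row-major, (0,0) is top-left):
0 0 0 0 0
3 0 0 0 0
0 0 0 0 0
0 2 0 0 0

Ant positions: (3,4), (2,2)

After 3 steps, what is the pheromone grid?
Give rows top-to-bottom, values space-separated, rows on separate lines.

After step 1: ants at (2,4),(1,2)
  0 0 0 0 0
  2 0 1 0 0
  0 0 0 0 1
  0 1 0 0 0
After step 2: ants at (1,4),(0,2)
  0 0 1 0 0
  1 0 0 0 1
  0 0 0 0 0
  0 0 0 0 0
After step 3: ants at (0,4),(0,3)
  0 0 0 1 1
  0 0 0 0 0
  0 0 0 0 0
  0 0 0 0 0

0 0 0 1 1
0 0 0 0 0
0 0 0 0 0
0 0 0 0 0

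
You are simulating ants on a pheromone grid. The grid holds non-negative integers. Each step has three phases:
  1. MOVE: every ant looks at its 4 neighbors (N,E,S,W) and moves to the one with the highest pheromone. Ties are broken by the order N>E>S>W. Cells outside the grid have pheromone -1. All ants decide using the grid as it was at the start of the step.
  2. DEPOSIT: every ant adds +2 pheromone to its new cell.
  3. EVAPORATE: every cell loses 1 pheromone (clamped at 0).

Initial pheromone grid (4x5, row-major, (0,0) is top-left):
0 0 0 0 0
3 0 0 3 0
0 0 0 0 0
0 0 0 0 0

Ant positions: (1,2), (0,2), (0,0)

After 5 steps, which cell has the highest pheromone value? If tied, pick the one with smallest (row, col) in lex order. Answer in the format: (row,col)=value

Step 1: ant0:(1,2)->E->(1,3) | ant1:(0,2)->E->(0,3) | ant2:(0,0)->S->(1,0)
  grid max=4 at (1,0)
Step 2: ant0:(1,3)->N->(0,3) | ant1:(0,3)->S->(1,3) | ant2:(1,0)->N->(0,0)
  grid max=5 at (1,3)
Step 3: ant0:(0,3)->S->(1,3) | ant1:(1,3)->N->(0,3) | ant2:(0,0)->S->(1,0)
  grid max=6 at (1,3)
Step 4: ant0:(1,3)->N->(0,3) | ant1:(0,3)->S->(1,3) | ant2:(1,0)->N->(0,0)
  grid max=7 at (1,3)
Step 5: ant0:(0,3)->S->(1,3) | ant1:(1,3)->N->(0,3) | ant2:(0,0)->S->(1,0)
  grid max=8 at (1,3)
Final grid:
  0 0 0 5 0
  4 0 0 8 0
  0 0 0 0 0
  0 0 0 0 0
Max pheromone 8 at (1,3)

Answer: (1,3)=8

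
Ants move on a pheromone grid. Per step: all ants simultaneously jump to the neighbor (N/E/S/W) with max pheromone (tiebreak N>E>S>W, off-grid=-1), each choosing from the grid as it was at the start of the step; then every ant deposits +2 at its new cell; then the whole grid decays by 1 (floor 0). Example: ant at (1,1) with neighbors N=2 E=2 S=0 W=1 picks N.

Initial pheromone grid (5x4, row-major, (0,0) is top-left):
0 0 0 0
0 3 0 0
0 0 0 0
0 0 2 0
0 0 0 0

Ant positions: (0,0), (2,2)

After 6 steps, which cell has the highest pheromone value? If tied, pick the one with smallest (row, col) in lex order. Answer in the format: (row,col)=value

Answer: (1,1)=3

Derivation:
Step 1: ant0:(0,0)->E->(0,1) | ant1:(2,2)->S->(3,2)
  grid max=3 at (3,2)
Step 2: ant0:(0,1)->S->(1,1) | ant1:(3,2)->N->(2,2)
  grid max=3 at (1,1)
Step 3: ant0:(1,1)->N->(0,1) | ant1:(2,2)->S->(3,2)
  grid max=3 at (3,2)
Step 4: ant0:(0,1)->S->(1,1) | ant1:(3,2)->N->(2,2)
  grid max=3 at (1,1)
Step 5: ant0:(1,1)->N->(0,1) | ant1:(2,2)->S->(3,2)
  grid max=3 at (3,2)
Step 6: ant0:(0,1)->S->(1,1) | ant1:(3,2)->N->(2,2)
  grid max=3 at (1,1)
Final grid:
  0 0 0 0
  0 3 0 0
  0 0 1 0
  0 0 2 0
  0 0 0 0
Max pheromone 3 at (1,1)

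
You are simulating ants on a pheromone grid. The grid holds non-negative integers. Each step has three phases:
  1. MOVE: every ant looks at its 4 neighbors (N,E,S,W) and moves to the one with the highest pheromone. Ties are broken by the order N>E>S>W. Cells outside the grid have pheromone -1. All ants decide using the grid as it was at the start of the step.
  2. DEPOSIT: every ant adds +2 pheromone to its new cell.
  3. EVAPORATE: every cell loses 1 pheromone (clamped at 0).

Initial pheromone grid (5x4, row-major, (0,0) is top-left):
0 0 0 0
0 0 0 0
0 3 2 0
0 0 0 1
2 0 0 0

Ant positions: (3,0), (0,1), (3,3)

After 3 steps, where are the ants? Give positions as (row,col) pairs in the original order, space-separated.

Step 1: ant0:(3,0)->S->(4,0) | ant1:(0,1)->E->(0,2) | ant2:(3,3)->N->(2,3)
  grid max=3 at (4,0)
Step 2: ant0:(4,0)->N->(3,0) | ant1:(0,2)->E->(0,3) | ant2:(2,3)->W->(2,2)
  grid max=2 at (2,2)
Step 3: ant0:(3,0)->S->(4,0) | ant1:(0,3)->S->(1,3) | ant2:(2,2)->W->(2,1)
  grid max=3 at (4,0)

(4,0) (1,3) (2,1)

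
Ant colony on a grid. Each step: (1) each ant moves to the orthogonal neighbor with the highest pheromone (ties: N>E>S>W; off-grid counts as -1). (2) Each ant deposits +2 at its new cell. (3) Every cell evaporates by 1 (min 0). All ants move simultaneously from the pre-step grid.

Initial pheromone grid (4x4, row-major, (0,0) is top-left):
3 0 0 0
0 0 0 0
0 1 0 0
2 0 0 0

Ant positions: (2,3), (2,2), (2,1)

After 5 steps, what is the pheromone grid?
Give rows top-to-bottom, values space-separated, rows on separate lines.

After step 1: ants at (1,3),(2,1),(1,1)
  2 0 0 0
  0 1 0 1
  0 2 0 0
  1 0 0 0
After step 2: ants at (0,3),(1,1),(2,1)
  1 0 0 1
  0 2 0 0
  0 3 0 0
  0 0 0 0
After step 3: ants at (1,3),(2,1),(1,1)
  0 0 0 0
  0 3 0 1
  0 4 0 0
  0 0 0 0
After step 4: ants at (0,3),(1,1),(2,1)
  0 0 0 1
  0 4 0 0
  0 5 0 0
  0 0 0 0
After step 5: ants at (1,3),(2,1),(1,1)
  0 0 0 0
  0 5 0 1
  0 6 0 0
  0 0 0 0

0 0 0 0
0 5 0 1
0 6 0 0
0 0 0 0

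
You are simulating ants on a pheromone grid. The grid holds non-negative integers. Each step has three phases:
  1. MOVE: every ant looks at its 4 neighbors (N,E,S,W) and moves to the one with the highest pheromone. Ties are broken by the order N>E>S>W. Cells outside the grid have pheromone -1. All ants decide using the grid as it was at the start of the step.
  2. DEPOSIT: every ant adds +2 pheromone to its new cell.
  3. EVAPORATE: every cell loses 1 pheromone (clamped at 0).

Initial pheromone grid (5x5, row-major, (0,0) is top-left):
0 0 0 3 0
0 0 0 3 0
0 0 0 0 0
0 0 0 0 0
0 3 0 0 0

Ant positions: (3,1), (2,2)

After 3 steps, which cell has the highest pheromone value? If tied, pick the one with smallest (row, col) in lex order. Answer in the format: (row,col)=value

Answer: (4,1)=4

Derivation:
Step 1: ant0:(3,1)->S->(4,1) | ant1:(2,2)->N->(1,2)
  grid max=4 at (4,1)
Step 2: ant0:(4,1)->N->(3,1) | ant1:(1,2)->E->(1,3)
  grid max=3 at (1,3)
Step 3: ant0:(3,1)->S->(4,1) | ant1:(1,3)->N->(0,3)
  grid max=4 at (4,1)
Final grid:
  0 0 0 2 0
  0 0 0 2 0
  0 0 0 0 0
  0 0 0 0 0
  0 4 0 0 0
Max pheromone 4 at (4,1)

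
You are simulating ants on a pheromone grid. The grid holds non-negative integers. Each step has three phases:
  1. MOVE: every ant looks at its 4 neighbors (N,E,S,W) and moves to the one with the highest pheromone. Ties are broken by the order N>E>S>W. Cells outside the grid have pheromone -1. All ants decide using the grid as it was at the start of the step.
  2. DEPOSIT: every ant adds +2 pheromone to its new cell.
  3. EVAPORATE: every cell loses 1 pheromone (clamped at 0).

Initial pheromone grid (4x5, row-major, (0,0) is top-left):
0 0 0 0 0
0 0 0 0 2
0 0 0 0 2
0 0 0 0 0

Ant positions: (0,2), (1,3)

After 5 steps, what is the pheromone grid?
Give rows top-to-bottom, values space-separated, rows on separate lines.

After step 1: ants at (0,3),(1,4)
  0 0 0 1 0
  0 0 0 0 3
  0 0 0 0 1
  0 0 0 0 0
After step 2: ants at (0,4),(2,4)
  0 0 0 0 1
  0 0 0 0 2
  0 0 0 0 2
  0 0 0 0 0
After step 3: ants at (1,4),(1,4)
  0 0 0 0 0
  0 0 0 0 5
  0 0 0 0 1
  0 0 0 0 0
After step 4: ants at (2,4),(2,4)
  0 0 0 0 0
  0 0 0 0 4
  0 0 0 0 4
  0 0 0 0 0
After step 5: ants at (1,4),(1,4)
  0 0 0 0 0
  0 0 0 0 7
  0 0 0 0 3
  0 0 0 0 0

0 0 0 0 0
0 0 0 0 7
0 0 0 0 3
0 0 0 0 0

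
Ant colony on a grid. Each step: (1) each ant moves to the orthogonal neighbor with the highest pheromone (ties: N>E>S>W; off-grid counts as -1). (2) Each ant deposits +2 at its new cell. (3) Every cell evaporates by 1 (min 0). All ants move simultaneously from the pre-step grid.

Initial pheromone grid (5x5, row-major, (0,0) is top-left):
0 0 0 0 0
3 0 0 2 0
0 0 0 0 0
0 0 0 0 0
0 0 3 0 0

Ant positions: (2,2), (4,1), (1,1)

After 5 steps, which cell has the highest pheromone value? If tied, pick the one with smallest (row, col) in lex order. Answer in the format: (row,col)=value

Step 1: ant0:(2,2)->N->(1,2) | ant1:(4,1)->E->(4,2) | ant2:(1,1)->W->(1,0)
  grid max=4 at (1,0)
Step 2: ant0:(1,2)->E->(1,3) | ant1:(4,2)->N->(3,2) | ant2:(1,0)->N->(0,0)
  grid max=3 at (1,0)
Step 3: ant0:(1,3)->N->(0,3) | ant1:(3,2)->S->(4,2) | ant2:(0,0)->S->(1,0)
  grid max=4 at (1,0)
Step 4: ant0:(0,3)->S->(1,3) | ant1:(4,2)->N->(3,2) | ant2:(1,0)->N->(0,0)
  grid max=3 at (1,0)
Step 5: ant0:(1,3)->N->(0,3) | ant1:(3,2)->S->(4,2) | ant2:(0,0)->S->(1,0)
  grid max=4 at (1,0)
Final grid:
  0 0 0 1 0
  4 0 0 1 0
  0 0 0 0 0
  0 0 0 0 0
  0 0 4 0 0
Max pheromone 4 at (1,0)

Answer: (1,0)=4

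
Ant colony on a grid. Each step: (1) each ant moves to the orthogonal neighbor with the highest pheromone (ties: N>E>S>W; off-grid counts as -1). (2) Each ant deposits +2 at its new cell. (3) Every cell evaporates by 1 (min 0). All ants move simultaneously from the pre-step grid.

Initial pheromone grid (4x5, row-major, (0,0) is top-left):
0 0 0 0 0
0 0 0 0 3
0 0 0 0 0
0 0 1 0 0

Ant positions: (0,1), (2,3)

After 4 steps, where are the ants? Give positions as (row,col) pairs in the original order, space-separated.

Step 1: ant0:(0,1)->E->(0,2) | ant1:(2,3)->N->(1,3)
  grid max=2 at (1,4)
Step 2: ant0:(0,2)->E->(0,3) | ant1:(1,3)->E->(1,4)
  grid max=3 at (1,4)
Step 3: ant0:(0,3)->E->(0,4) | ant1:(1,4)->N->(0,4)
  grid max=3 at (0,4)
Step 4: ant0:(0,4)->S->(1,4) | ant1:(0,4)->S->(1,4)
  grid max=5 at (1,4)

(1,4) (1,4)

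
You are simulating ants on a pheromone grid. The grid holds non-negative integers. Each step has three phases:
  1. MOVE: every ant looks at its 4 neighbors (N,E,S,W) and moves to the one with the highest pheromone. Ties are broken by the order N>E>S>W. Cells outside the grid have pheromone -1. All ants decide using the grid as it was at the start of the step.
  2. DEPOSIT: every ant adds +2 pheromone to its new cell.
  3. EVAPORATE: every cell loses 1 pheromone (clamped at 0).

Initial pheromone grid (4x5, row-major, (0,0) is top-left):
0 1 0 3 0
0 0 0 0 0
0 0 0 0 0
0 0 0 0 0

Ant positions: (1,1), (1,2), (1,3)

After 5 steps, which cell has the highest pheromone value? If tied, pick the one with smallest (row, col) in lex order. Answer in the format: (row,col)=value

Answer: (0,3)=12

Derivation:
Step 1: ant0:(1,1)->N->(0,1) | ant1:(1,2)->N->(0,2) | ant2:(1,3)->N->(0,3)
  grid max=4 at (0,3)
Step 2: ant0:(0,1)->E->(0,2) | ant1:(0,2)->E->(0,3) | ant2:(0,3)->W->(0,2)
  grid max=5 at (0,3)
Step 3: ant0:(0,2)->E->(0,3) | ant1:(0,3)->W->(0,2) | ant2:(0,2)->E->(0,3)
  grid max=8 at (0,3)
Step 4: ant0:(0,3)->W->(0,2) | ant1:(0,2)->E->(0,3) | ant2:(0,3)->W->(0,2)
  grid max=9 at (0,3)
Step 5: ant0:(0,2)->E->(0,3) | ant1:(0,3)->W->(0,2) | ant2:(0,2)->E->(0,3)
  grid max=12 at (0,3)
Final grid:
  0 0 9 12 0
  0 0 0 0 0
  0 0 0 0 0
  0 0 0 0 0
Max pheromone 12 at (0,3)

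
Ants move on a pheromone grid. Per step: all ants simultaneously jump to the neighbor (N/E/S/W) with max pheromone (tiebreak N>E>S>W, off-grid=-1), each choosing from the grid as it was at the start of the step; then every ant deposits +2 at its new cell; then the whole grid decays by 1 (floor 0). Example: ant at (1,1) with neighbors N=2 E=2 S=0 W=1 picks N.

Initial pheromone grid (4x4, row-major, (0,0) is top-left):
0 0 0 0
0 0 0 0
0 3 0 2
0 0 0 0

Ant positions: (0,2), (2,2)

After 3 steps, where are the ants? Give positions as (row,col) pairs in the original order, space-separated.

Step 1: ant0:(0,2)->E->(0,3) | ant1:(2,2)->W->(2,1)
  grid max=4 at (2,1)
Step 2: ant0:(0,3)->S->(1,3) | ant1:(2,1)->N->(1,1)
  grid max=3 at (2,1)
Step 3: ant0:(1,3)->N->(0,3) | ant1:(1,1)->S->(2,1)
  grid max=4 at (2,1)

(0,3) (2,1)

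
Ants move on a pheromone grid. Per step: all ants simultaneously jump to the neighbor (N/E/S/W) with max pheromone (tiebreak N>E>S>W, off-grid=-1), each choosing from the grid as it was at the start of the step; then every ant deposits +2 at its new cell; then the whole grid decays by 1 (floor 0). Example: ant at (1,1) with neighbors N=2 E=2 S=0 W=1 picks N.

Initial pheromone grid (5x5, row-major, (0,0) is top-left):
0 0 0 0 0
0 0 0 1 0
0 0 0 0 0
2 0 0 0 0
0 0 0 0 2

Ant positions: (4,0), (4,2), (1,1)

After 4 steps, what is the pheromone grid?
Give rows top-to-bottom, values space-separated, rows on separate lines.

After step 1: ants at (3,0),(3,2),(0,1)
  0 1 0 0 0
  0 0 0 0 0
  0 0 0 0 0
  3 0 1 0 0
  0 0 0 0 1
After step 2: ants at (2,0),(2,2),(0,2)
  0 0 1 0 0
  0 0 0 0 0
  1 0 1 0 0
  2 0 0 0 0
  0 0 0 0 0
After step 3: ants at (3,0),(1,2),(0,3)
  0 0 0 1 0
  0 0 1 0 0
  0 0 0 0 0
  3 0 0 0 0
  0 0 0 0 0
After step 4: ants at (2,0),(0,2),(0,4)
  0 0 1 0 1
  0 0 0 0 0
  1 0 0 0 0
  2 0 0 0 0
  0 0 0 0 0

0 0 1 0 1
0 0 0 0 0
1 0 0 0 0
2 0 0 0 0
0 0 0 0 0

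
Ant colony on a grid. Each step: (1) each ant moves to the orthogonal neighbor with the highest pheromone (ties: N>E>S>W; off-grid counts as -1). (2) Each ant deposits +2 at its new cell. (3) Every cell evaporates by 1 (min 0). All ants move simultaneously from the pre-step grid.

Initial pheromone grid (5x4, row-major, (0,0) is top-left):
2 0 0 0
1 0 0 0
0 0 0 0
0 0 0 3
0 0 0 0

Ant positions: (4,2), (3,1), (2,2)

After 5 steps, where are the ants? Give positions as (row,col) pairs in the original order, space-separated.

Step 1: ant0:(4,2)->N->(3,2) | ant1:(3,1)->N->(2,1) | ant2:(2,2)->N->(1,2)
  grid max=2 at (3,3)
Step 2: ant0:(3,2)->E->(3,3) | ant1:(2,1)->N->(1,1) | ant2:(1,2)->N->(0,2)
  grid max=3 at (3,3)
Step 3: ant0:(3,3)->N->(2,3) | ant1:(1,1)->N->(0,1) | ant2:(0,2)->E->(0,3)
  grid max=2 at (3,3)
Step 4: ant0:(2,3)->S->(3,3) | ant1:(0,1)->E->(0,2) | ant2:(0,3)->S->(1,3)
  grid max=3 at (3,3)
Step 5: ant0:(3,3)->N->(2,3) | ant1:(0,2)->E->(0,3) | ant2:(1,3)->N->(0,3)
  grid max=3 at (0,3)

(2,3) (0,3) (0,3)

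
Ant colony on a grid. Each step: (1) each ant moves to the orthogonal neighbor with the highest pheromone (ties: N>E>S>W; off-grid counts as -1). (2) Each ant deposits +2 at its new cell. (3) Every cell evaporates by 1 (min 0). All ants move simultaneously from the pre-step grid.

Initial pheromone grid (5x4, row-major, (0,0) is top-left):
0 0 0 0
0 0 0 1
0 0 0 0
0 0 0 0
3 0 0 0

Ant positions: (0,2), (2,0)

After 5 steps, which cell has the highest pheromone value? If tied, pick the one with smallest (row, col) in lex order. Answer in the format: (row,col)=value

Answer: (0,3)=3

Derivation:
Step 1: ant0:(0,2)->E->(0,3) | ant1:(2,0)->N->(1,0)
  grid max=2 at (4,0)
Step 2: ant0:(0,3)->S->(1,3) | ant1:(1,0)->N->(0,0)
  grid max=1 at (0,0)
Step 3: ant0:(1,3)->N->(0,3) | ant1:(0,0)->E->(0,1)
  grid max=1 at (0,1)
Step 4: ant0:(0,3)->S->(1,3) | ant1:(0,1)->E->(0,2)
  grid max=1 at (0,2)
Step 5: ant0:(1,3)->N->(0,3) | ant1:(0,2)->E->(0,3)
  grid max=3 at (0,3)
Final grid:
  0 0 0 3
  0 0 0 0
  0 0 0 0
  0 0 0 0
  0 0 0 0
Max pheromone 3 at (0,3)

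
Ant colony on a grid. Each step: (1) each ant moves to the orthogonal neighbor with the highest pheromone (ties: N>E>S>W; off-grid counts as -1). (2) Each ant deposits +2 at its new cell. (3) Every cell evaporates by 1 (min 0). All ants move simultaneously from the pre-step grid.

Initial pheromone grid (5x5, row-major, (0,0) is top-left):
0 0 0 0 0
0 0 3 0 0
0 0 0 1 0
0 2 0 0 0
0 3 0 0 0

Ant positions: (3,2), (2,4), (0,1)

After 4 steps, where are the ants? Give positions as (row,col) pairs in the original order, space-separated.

Step 1: ant0:(3,2)->W->(3,1) | ant1:(2,4)->W->(2,3) | ant2:(0,1)->E->(0,2)
  grid max=3 at (3,1)
Step 2: ant0:(3,1)->S->(4,1) | ant1:(2,3)->N->(1,3) | ant2:(0,2)->S->(1,2)
  grid max=3 at (1,2)
Step 3: ant0:(4,1)->N->(3,1) | ant1:(1,3)->W->(1,2) | ant2:(1,2)->E->(1,3)
  grid max=4 at (1,2)
Step 4: ant0:(3,1)->S->(4,1) | ant1:(1,2)->E->(1,3) | ant2:(1,3)->W->(1,2)
  grid max=5 at (1,2)

(4,1) (1,3) (1,2)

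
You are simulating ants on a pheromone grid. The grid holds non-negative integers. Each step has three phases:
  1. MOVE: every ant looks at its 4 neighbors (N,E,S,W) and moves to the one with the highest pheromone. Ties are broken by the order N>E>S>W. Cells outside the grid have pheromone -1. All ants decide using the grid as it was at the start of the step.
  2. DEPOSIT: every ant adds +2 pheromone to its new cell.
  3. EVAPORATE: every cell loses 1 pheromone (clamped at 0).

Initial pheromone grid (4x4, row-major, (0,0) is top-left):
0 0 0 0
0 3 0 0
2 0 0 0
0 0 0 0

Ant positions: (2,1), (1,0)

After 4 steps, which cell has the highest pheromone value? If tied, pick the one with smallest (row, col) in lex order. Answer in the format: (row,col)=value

Answer: (1,1)=7

Derivation:
Step 1: ant0:(2,1)->N->(1,1) | ant1:(1,0)->E->(1,1)
  grid max=6 at (1,1)
Step 2: ant0:(1,1)->N->(0,1) | ant1:(1,1)->N->(0,1)
  grid max=5 at (1,1)
Step 3: ant0:(0,1)->S->(1,1) | ant1:(0,1)->S->(1,1)
  grid max=8 at (1,1)
Step 4: ant0:(1,1)->N->(0,1) | ant1:(1,1)->N->(0,1)
  grid max=7 at (1,1)
Final grid:
  0 5 0 0
  0 7 0 0
  0 0 0 0
  0 0 0 0
Max pheromone 7 at (1,1)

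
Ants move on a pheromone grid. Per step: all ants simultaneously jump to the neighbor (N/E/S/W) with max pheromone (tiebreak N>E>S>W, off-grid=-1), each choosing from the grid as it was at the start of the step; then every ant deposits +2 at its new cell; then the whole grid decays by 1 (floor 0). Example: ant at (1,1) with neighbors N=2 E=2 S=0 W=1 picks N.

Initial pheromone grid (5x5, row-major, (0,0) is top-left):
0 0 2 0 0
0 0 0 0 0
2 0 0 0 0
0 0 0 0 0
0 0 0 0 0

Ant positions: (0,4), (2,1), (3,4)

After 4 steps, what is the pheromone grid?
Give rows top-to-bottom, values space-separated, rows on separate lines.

After step 1: ants at (1,4),(2,0),(2,4)
  0 0 1 0 0
  0 0 0 0 1
  3 0 0 0 1
  0 0 0 0 0
  0 0 0 0 0
After step 2: ants at (2,4),(1,0),(1,4)
  0 0 0 0 0
  1 0 0 0 2
  2 0 0 0 2
  0 0 0 0 0
  0 0 0 0 0
After step 3: ants at (1,4),(2,0),(2,4)
  0 0 0 0 0
  0 0 0 0 3
  3 0 0 0 3
  0 0 0 0 0
  0 0 0 0 0
After step 4: ants at (2,4),(1,0),(1,4)
  0 0 0 0 0
  1 0 0 0 4
  2 0 0 0 4
  0 0 0 0 0
  0 0 0 0 0

0 0 0 0 0
1 0 0 0 4
2 0 0 0 4
0 0 0 0 0
0 0 0 0 0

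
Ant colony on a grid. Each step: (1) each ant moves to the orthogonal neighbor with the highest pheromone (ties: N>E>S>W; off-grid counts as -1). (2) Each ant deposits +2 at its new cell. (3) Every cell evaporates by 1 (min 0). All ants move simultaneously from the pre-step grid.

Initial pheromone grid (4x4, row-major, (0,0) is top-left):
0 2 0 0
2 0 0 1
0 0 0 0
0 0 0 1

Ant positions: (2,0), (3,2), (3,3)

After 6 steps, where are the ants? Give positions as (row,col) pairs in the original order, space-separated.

Step 1: ant0:(2,0)->N->(1,0) | ant1:(3,2)->E->(3,3) | ant2:(3,3)->N->(2,3)
  grid max=3 at (1,0)
Step 2: ant0:(1,0)->N->(0,0) | ant1:(3,3)->N->(2,3) | ant2:(2,3)->S->(3,3)
  grid max=3 at (3,3)
Step 3: ant0:(0,0)->S->(1,0) | ant1:(2,3)->S->(3,3) | ant2:(3,3)->N->(2,3)
  grid max=4 at (3,3)
Step 4: ant0:(1,0)->N->(0,0) | ant1:(3,3)->N->(2,3) | ant2:(2,3)->S->(3,3)
  grid max=5 at (3,3)
Step 5: ant0:(0,0)->S->(1,0) | ant1:(2,3)->S->(3,3) | ant2:(3,3)->N->(2,3)
  grid max=6 at (3,3)
Step 6: ant0:(1,0)->N->(0,0) | ant1:(3,3)->N->(2,3) | ant2:(2,3)->S->(3,3)
  grid max=7 at (3,3)

(0,0) (2,3) (3,3)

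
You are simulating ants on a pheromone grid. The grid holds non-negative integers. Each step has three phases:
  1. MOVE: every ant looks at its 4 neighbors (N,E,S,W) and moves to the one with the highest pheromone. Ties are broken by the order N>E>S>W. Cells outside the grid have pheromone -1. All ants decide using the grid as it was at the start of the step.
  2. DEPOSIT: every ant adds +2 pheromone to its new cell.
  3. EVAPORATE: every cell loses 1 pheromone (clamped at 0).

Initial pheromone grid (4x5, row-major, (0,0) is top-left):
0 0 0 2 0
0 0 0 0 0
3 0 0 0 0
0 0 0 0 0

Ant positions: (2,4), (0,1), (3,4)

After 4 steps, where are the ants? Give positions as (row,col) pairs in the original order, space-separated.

Step 1: ant0:(2,4)->N->(1,4) | ant1:(0,1)->E->(0,2) | ant2:(3,4)->N->(2,4)
  grid max=2 at (2,0)
Step 2: ant0:(1,4)->S->(2,4) | ant1:(0,2)->E->(0,3) | ant2:(2,4)->N->(1,4)
  grid max=2 at (0,3)
Step 3: ant0:(2,4)->N->(1,4) | ant1:(0,3)->E->(0,4) | ant2:(1,4)->S->(2,4)
  grid max=3 at (1,4)
Step 4: ant0:(1,4)->S->(2,4) | ant1:(0,4)->S->(1,4) | ant2:(2,4)->N->(1,4)
  grid max=6 at (1,4)

(2,4) (1,4) (1,4)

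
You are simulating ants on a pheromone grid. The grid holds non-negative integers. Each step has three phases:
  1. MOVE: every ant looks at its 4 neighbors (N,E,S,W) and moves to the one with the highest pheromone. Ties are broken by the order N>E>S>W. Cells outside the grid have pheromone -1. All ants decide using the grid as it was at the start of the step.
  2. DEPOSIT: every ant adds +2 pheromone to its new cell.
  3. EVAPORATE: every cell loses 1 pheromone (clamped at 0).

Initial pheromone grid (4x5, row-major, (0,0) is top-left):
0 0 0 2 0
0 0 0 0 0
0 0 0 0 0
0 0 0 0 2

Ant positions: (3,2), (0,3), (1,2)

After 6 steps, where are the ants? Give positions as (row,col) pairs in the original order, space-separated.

Step 1: ant0:(3,2)->N->(2,2) | ant1:(0,3)->E->(0,4) | ant2:(1,2)->N->(0,2)
  grid max=1 at (0,2)
Step 2: ant0:(2,2)->N->(1,2) | ant1:(0,4)->W->(0,3) | ant2:(0,2)->E->(0,3)
  grid max=4 at (0,3)
Step 3: ant0:(1,2)->N->(0,2) | ant1:(0,3)->E->(0,4) | ant2:(0,3)->E->(0,4)
  grid max=3 at (0,3)
Step 4: ant0:(0,2)->E->(0,3) | ant1:(0,4)->W->(0,3) | ant2:(0,4)->W->(0,3)
  grid max=8 at (0,3)
Step 5: ant0:(0,3)->E->(0,4) | ant1:(0,3)->E->(0,4) | ant2:(0,3)->E->(0,4)
  grid max=7 at (0,3)
Step 6: ant0:(0,4)->W->(0,3) | ant1:(0,4)->W->(0,3) | ant2:(0,4)->W->(0,3)
  grid max=12 at (0,3)

(0,3) (0,3) (0,3)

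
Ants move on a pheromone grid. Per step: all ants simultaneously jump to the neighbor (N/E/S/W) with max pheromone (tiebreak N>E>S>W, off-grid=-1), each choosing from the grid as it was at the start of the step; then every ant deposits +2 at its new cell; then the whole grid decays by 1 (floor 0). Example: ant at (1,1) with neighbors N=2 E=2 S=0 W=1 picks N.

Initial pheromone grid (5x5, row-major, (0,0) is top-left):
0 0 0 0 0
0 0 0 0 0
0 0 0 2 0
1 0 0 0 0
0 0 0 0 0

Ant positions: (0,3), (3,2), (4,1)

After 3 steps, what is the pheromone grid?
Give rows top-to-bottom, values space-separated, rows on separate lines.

After step 1: ants at (0,4),(2,2),(3,1)
  0 0 0 0 1
  0 0 0 0 0
  0 0 1 1 0
  0 1 0 0 0
  0 0 0 0 0
After step 2: ants at (1,4),(2,3),(2,1)
  0 0 0 0 0
  0 0 0 0 1
  0 1 0 2 0
  0 0 0 0 0
  0 0 0 0 0
After step 3: ants at (0,4),(1,3),(1,1)
  0 0 0 0 1
  0 1 0 1 0
  0 0 0 1 0
  0 0 0 0 0
  0 0 0 0 0

0 0 0 0 1
0 1 0 1 0
0 0 0 1 0
0 0 0 0 0
0 0 0 0 0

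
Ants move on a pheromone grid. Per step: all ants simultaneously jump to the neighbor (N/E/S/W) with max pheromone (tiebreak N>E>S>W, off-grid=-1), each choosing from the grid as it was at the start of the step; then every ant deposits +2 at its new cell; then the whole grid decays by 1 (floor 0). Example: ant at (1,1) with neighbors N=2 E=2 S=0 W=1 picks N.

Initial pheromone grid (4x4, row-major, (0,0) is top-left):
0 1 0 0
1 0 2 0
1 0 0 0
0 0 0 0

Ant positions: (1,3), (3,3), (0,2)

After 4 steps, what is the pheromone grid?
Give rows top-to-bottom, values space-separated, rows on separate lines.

After step 1: ants at (1,2),(2,3),(1,2)
  0 0 0 0
  0 0 5 0
  0 0 0 1
  0 0 0 0
After step 2: ants at (0,2),(1,3),(0,2)
  0 0 3 0
  0 0 4 1
  0 0 0 0
  0 0 0 0
After step 3: ants at (1,2),(1,2),(1,2)
  0 0 2 0
  0 0 9 0
  0 0 0 0
  0 0 0 0
After step 4: ants at (0,2),(0,2),(0,2)
  0 0 7 0
  0 0 8 0
  0 0 0 0
  0 0 0 0

0 0 7 0
0 0 8 0
0 0 0 0
0 0 0 0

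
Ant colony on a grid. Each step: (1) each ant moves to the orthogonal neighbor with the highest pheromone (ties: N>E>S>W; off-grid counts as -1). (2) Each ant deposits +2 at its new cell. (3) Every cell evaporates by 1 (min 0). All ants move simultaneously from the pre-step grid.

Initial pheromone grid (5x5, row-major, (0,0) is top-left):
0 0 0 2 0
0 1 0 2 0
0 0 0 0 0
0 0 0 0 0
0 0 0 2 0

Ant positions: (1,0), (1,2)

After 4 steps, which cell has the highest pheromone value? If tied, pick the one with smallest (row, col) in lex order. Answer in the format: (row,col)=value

Step 1: ant0:(1,0)->E->(1,1) | ant1:(1,2)->E->(1,3)
  grid max=3 at (1,3)
Step 2: ant0:(1,1)->N->(0,1) | ant1:(1,3)->N->(0,3)
  grid max=2 at (0,3)
Step 3: ant0:(0,1)->S->(1,1) | ant1:(0,3)->S->(1,3)
  grid max=3 at (1,3)
Step 4: ant0:(1,1)->N->(0,1) | ant1:(1,3)->N->(0,3)
  grid max=2 at (0,3)
Final grid:
  0 1 0 2 0
  0 1 0 2 0
  0 0 0 0 0
  0 0 0 0 0
  0 0 0 0 0
Max pheromone 2 at (0,3)

Answer: (0,3)=2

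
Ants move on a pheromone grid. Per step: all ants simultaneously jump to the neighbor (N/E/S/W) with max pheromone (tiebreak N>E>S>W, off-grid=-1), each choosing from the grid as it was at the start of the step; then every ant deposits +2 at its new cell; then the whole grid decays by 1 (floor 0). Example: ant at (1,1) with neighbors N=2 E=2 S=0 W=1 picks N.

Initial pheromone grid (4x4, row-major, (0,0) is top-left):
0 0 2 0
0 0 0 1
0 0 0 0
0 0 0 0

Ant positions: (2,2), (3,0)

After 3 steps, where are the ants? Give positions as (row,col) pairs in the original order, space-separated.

Step 1: ant0:(2,2)->N->(1,2) | ant1:(3,0)->N->(2,0)
  grid max=1 at (0,2)
Step 2: ant0:(1,2)->N->(0,2) | ant1:(2,0)->N->(1,0)
  grid max=2 at (0,2)
Step 3: ant0:(0,2)->E->(0,3) | ant1:(1,0)->N->(0,0)
  grid max=1 at (0,0)

(0,3) (0,0)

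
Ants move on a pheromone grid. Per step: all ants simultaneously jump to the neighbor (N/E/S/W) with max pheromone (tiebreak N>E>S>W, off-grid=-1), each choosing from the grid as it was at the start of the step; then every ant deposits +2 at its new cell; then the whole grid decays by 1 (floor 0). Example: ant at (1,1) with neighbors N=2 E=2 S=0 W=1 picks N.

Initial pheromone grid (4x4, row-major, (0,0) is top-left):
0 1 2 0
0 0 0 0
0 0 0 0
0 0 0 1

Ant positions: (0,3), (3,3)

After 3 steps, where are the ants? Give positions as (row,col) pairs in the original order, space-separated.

Step 1: ant0:(0,3)->W->(0,2) | ant1:(3,3)->N->(2,3)
  grid max=3 at (0,2)
Step 2: ant0:(0,2)->E->(0,3) | ant1:(2,3)->N->(1,3)
  grid max=2 at (0,2)
Step 3: ant0:(0,3)->W->(0,2) | ant1:(1,3)->N->(0,3)
  grid max=3 at (0,2)

(0,2) (0,3)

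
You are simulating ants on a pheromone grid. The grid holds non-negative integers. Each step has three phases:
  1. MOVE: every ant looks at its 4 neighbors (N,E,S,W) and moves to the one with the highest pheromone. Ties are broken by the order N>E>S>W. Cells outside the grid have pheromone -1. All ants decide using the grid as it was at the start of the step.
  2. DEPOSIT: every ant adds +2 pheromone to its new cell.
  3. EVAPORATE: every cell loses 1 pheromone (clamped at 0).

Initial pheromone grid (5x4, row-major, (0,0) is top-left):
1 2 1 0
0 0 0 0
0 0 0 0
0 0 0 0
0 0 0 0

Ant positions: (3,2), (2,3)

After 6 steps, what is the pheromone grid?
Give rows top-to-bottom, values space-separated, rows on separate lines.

After step 1: ants at (2,2),(1,3)
  0 1 0 0
  0 0 0 1
  0 0 1 0
  0 0 0 0
  0 0 0 0
After step 2: ants at (1,2),(0,3)
  0 0 0 1
  0 0 1 0
  0 0 0 0
  0 0 0 0
  0 0 0 0
After step 3: ants at (0,2),(1,3)
  0 0 1 0
  0 0 0 1
  0 0 0 0
  0 0 0 0
  0 0 0 0
After step 4: ants at (0,3),(0,3)
  0 0 0 3
  0 0 0 0
  0 0 0 0
  0 0 0 0
  0 0 0 0
After step 5: ants at (1,3),(1,3)
  0 0 0 2
  0 0 0 3
  0 0 0 0
  0 0 0 0
  0 0 0 0
After step 6: ants at (0,3),(0,3)
  0 0 0 5
  0 0 0 2
  0 0 0 0
  0 0 0 0
  0 0 0 0

0 0 0 5
0 0 0 2
0 0 0 0
0 0 0 0
0 0 0 0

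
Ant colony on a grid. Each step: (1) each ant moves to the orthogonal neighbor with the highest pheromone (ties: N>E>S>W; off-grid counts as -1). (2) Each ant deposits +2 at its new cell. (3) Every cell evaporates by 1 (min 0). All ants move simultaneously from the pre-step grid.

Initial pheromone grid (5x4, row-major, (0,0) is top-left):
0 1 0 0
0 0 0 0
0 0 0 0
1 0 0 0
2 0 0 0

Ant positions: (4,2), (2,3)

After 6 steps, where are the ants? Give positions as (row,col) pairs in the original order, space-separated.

Step 1: ant0:(4,2)->N->(3,2) | ant1:(2,3)->N->(1,3)
  grid max=1 at (1,3)
Step 2: ant0:(3,2)->N->(2,2) | ant1:(1,3)->N->(0,3)
  grid max=1 at (0,3)
Step 3: ant0:(2,2)->N->(1,2) | ant1:(0,3)->S->(1,3)
  grid max=1 at (1,2)
Step 4: ant0:(1,2)->E->(1,3) | ant1:(1,3)->W->(1,2)
  grid max=2 at (1,2)
Step 5: ant0:(1,3)->W->(1,2) | ant1:(1,2)->E->(1,3)
  grid max=3 at (1,2)
Step 6: ant0:(1,2)->E->(1,3) | ant1:(1,3)->W->(1,2)
  grid max=4 at (1,2)

(1,3) (1,2)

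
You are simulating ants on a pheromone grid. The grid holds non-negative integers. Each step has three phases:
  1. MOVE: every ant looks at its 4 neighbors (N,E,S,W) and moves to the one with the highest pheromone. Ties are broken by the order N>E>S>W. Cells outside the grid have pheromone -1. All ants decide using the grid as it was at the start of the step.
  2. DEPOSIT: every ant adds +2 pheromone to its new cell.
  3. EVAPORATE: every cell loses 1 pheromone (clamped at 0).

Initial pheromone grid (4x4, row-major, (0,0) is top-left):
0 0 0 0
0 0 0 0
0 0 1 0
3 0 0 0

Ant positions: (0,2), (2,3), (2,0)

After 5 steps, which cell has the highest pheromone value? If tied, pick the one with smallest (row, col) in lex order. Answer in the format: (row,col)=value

Answer: (1,2)=4

Derivation:
Step 1: ant0:(0,2)->E->(0,3) | ant1:(2,3)->W->(2,2) | ant2:(2,0)->S->(3,0)
  grid max=4 at (3,0)
Step 2: ant0:(0,3)->S->(1,3) | ant1:(2,2)->N->(1,2) | ant2:(3,0)->N->(2,0)
  grid max=3 at (3,0)
Step 3: ant0:(1,3)->W->(1,2) | ant1:(1,2)->E->(1,3) | ant2:(2,0)->S->(3,0)
  grid max=4 at (3,0)
Step 4: ant0:(1,2)->E->(1,3) | ant1:(1,3)->W->(1,2) | ant2:(3,0)->N->(2,0)
  grid max=3 at (1,2)
Step 5: ant0:(1,3)->W->(1,2) | ant1:(1,2)->E->(1,3) | ant2:(2,0)->S->(3,0)
  grid max=4 at (1,2)
Final grid:
  0 0 0 0
  0 0 4 4
  0 0 0 0
  4 0 0 0
Max pheromone 4 at (1,2)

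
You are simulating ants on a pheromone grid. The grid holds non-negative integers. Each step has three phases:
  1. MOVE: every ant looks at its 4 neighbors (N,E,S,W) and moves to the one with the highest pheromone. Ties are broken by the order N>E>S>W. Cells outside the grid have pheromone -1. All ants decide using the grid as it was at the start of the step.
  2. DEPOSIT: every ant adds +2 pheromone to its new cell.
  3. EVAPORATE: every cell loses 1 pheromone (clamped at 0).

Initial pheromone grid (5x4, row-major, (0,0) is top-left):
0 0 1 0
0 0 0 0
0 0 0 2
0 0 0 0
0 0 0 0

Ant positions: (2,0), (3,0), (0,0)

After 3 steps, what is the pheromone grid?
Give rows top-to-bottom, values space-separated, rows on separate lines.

After step 1: ants at (1,0),(2,0),(0,1)
  0 1 0 0
  1 0 0 0
  1 0 0 1
  0 0 0 0
  0 0 0 0
After step 2: ants at (2,0),(1,0),(0,2)
  0 0 1 0
  2 0 0 0
  2 0 0 0
  0 0 0 0
  0 0 0 0
After step 3: ants at (1,0),(2,0),(0,3)
  0 0 0 1
  3 0 0 0
  3 0 0 0
  0 0 0 0
  0 0 0 0

0 0 0 1
3 0 0 0
3 0 0 0
0 0 0 0
0 0 0 0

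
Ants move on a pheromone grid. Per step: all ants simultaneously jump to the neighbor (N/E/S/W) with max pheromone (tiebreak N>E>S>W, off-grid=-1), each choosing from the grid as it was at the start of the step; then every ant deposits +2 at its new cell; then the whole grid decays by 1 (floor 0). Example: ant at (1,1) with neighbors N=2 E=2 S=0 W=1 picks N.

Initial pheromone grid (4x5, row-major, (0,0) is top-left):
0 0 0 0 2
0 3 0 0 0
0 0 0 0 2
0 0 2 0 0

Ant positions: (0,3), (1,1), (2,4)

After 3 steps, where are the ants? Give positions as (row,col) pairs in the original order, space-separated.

Step 1: ant0:(0,3)->E->(0,4) | ant1:(1,1)->N->(0,1) | ant2:(2,4)->N->(1,4)
  grid max=3 at (0,4)
Step 2: ant0:(0,4)->S->(1,4) | ant1:(0,1)->S->(1,1) | ant2:(1,4)->N->(0,4)
  grid max=4 at (0,4)
Step 3: ant0:(1,4)->N->(0,4) | ant1:(1,1)->N->(0,1) | ant2:(0,4)->S->(1,4)
  grid max=5 at (0,4)

(0,4) (0,1) (1,4)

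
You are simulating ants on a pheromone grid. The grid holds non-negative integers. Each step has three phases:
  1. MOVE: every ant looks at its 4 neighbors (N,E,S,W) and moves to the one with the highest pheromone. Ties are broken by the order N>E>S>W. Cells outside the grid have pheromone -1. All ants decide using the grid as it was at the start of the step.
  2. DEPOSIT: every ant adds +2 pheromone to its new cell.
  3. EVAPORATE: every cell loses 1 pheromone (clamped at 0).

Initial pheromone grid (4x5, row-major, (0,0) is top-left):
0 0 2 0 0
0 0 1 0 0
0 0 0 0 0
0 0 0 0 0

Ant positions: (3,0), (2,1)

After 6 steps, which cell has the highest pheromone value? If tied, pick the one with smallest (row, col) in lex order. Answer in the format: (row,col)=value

Answer: (0,3)=1

Derivation:
Step 1: ant0:(3,0)->N->(2,0) | ant1:(2,1)->N->(1,1)
  grid max=1 at (0,2)
Step 2: ant0:(2,0)->N->(1,0) | ant1:(1,1)->N->(0,1)
  grid max=1 at (0,1)
Step 3: ant0:(1,0)->N->(0,0) | ant1:(0,1)->E->(0,2)
  grid max=1 at (0,0)
Step 4: ant0:(0,0)->E->(0,1) | ant1:(0,2)->E->(0,3)
  grid max=1 at (0,1)
Step 5: ant0:(0,1)->E->(0,2) | ant1:(0,3)->E->(0,4)
  grid max=1 at (0,2)
Step 6: ant0:(0,2)->E->(0,3) | ant1:(0,4)->S->(1,4)
  grid max=1 at (0,3)
Final grid:
  0 0 0 1 0
  0 0 0 0 1
  0 0 0 0 0
  0 0 0 0 0
Max pheromone 1 at (0,3)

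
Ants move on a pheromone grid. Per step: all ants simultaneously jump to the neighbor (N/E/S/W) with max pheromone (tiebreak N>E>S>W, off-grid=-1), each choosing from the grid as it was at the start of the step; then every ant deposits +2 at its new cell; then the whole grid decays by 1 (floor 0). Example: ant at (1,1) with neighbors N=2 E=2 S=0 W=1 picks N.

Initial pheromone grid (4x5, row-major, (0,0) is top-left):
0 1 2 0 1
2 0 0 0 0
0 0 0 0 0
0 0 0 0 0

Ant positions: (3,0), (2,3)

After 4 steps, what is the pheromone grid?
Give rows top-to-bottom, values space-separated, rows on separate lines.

After step 1: ants at (2,0),(1,3)
  0 0 1 0 0
  1 0 0 1 0
  1 0 0 0 0
  0 0 0 0 0
After step 2: ants at (1,0),(0,3)
  0 0 0 1 0
  2 0 0 0 0
  0 0 0 0 0
  0 0 0 0 0
After step 3: ants at (0,0),(0,4)
  1 0 0 0 1
  1 0 0 0 0
  0 0 0 0 0
  0 0 0 0 0
After step 4: ants at (1,0),(1,4)
  0 0 0 0 0
  2 0 0 0 1
  0 0 0 0 0
  0 0 0 0 0

0 0 0 0 0
2 0 0 0 1
0 0 0 0 0
0 0 0 0 0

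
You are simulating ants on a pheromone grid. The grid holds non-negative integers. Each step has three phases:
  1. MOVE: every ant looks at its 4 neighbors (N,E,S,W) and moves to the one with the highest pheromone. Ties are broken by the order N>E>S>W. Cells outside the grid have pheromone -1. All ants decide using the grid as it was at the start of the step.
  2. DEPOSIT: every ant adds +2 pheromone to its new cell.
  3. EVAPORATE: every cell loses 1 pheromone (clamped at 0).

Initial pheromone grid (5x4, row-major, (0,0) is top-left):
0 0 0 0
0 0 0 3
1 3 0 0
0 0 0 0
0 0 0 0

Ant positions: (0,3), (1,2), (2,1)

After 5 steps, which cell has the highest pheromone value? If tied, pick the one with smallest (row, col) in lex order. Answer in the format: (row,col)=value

Answer: (1,3)=10

Derivation:
Step 1: ant0:(0,3)->S->(1,3) | ant1:(1,2)->E->(1,3) | ant2:(2,1)->W->(2,0)
  grid max=6 at (1,3)
Step 2: ant0:(1,3)->N->(0,3) | ant1:(1,3)->N->(0,3) | ant2:(2,0)->E->(2,1)
  grid max=5 at (1,3)
Step 3: ant0:(0,3)->S->(1,3) | ant1:(0,3)->S->(1,3) | ant2:(2,1)->W->(2,0)
  grid max=8 at (1,3)
Step 4: ant0:(1,3)->N->(0,3) | ant1:(1,3)->N->(0,3) | ant2:(2,0)->E->(2,1)
  grid max=7 at (1,3)
Step 5: ant0:(0,3)->S->(1,3) | ant1:(0,3)->S->(1,3) | ant2:(2,1)->W->(2,0)
  grid max=10 at (1,3)
Final grid:
  0 0 0 4
  0 0 0 10
  2 2 0 0
  0 0 0 0
  0 0 0 0
Max pheromone 10 at (1,3)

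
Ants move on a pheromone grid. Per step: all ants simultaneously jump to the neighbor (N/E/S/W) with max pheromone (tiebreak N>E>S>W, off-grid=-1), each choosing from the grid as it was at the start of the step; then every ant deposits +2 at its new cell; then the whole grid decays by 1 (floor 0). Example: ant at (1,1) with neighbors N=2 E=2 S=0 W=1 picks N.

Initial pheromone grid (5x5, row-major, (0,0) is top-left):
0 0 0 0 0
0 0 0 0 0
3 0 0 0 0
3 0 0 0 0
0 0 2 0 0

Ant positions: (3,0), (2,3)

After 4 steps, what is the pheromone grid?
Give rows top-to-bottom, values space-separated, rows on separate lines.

After step 1: ants at (2,0),(1,3)
  0 0 0 0 0
  0 0 0 1 0
  4 0 0 0 0
  2 0 0 0 0
  0 0 1 0 0
After step 2: ants at (3,0),(0,3)
  0 0 0 1 0
  0 0 0 0 0
  3 0 0 0 0
  3 0 0 0 0
  0 0 0 0 0
After step 3: ants at (2,0),(0,4)
  0 0 0 0 1
  0 0 0 0 0
  4 0 0 0 0
  2 0 0 0 0
  0 0 0 0 0
After step 4: ants at (3,0),(1,4)
  0 0 0 0 0
  0 0 0 0 1
  3 0 0 0 0
  3 0 0 0 0
  0 0 0 0 0

0 0 0 0 0
0 0 0 0 1
3 0 0 0 0
3 0 0 0 0
0 0 0 0 0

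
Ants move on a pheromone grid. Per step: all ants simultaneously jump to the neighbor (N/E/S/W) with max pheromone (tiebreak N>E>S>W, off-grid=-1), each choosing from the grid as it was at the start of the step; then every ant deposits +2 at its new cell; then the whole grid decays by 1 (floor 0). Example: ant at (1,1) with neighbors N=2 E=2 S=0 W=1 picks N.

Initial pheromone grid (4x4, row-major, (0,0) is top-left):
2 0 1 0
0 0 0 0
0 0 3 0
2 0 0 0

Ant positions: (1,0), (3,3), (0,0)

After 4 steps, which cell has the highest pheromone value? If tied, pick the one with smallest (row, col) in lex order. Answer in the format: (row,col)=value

Answer: (0,0)=6

Derivation:
Step 1: ant0:(1,0)->N->(0,0) | ant1:(3,3)->N->(2,3) | ant2:(0,0)->E->(0,1)
  grid max=3 at (0,0)
Step 2: ant0:(0,0)->E->(0,1) | ant1:(2,3)->W->(2,2) | ant2:(0,1)->W->(0,0)
  grid max=4 at (0,0)
Step 3: ant0:(0,1)->W->(0,0) | ant1:(2,2)->N->(1,2) | ant2:(0,0)->E->(0,1)
  grid max=5 at (0,0)
Step 4: ant0:(0,0)->E->(0,1) | ant1:(1,2)->S->(2,2) | ant2:(0,1)->W->(0,0)
  grid max=6 at (0,0)
Final grid:
  6 4 0 0
  0 0 0 0
  0 0 3 0
  0 0 0 0
Max pheromone 6 at (0,0)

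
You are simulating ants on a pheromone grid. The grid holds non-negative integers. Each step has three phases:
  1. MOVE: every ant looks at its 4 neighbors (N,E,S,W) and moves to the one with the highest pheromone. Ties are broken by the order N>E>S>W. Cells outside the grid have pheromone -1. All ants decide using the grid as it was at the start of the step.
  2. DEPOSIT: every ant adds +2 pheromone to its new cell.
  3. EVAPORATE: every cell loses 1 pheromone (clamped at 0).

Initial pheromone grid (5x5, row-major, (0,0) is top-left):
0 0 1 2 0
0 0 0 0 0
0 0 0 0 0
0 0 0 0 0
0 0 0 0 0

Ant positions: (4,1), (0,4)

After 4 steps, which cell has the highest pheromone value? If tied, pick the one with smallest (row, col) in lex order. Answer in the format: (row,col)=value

Answer: (0,3)=2

Derivation:
Step 1: ant0:(4,1)->N->(3,1) | ant1:(0,4)->W->(0,3)
  grid max=3 at (0,3)
Step 2: ant0:(3,1)->N->(2,1) | ant1:(0,3)->E->(0,4)
  grid max=2 at (0,3)
Step 3: ant0:(2,1)->N->(1,1) | ant1:(0,4)->W->(0,3)
  grid max=3 at (0,3)
Step 4: ant0:(1,1)->N->(0,1) | ant1:(0,3)->E->(0,4)
  grid max=2 at (0,3)
Final grid:
  0 1 0 2 1
  0 0 0 0 0
  0 0 0 0 0
  0 0 0 0 0
  0 0 0 0 0
Max pheromone 2 at (0,3)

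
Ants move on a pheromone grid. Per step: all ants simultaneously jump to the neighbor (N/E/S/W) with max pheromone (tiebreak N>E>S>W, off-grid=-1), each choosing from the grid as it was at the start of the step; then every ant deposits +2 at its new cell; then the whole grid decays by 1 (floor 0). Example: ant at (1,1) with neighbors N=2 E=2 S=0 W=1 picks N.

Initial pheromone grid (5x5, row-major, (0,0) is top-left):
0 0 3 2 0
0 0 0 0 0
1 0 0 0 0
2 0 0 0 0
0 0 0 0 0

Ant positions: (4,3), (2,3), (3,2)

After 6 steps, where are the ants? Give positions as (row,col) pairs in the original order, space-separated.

Step 1: ant0:(4,3)->N->(3,3) | ant1:(2,3)->N->(1,3) | ant2:(3,2)->N->(2,2)
  grid max=2 at (0,2)
Step 2: ant0:(3,3)->N->(2,3) | ant1:(1,3)->N->(0,3) | ant2:(2,2)->N->(1,2)
  grid max=2 at (0,3)
Step 3: ant0:(2,3)->N->(1,3) | ant1:(0,3)->W->(0,2) | ant2:(1,2)->N->(0,2)
  grid max=4 at (0,2)
Step 4: ant0:(1,3)->N->(0,3) | ant1:(0,2)->E->(0,3) | ant2:(0,2)->E->(0,3)
  grid max=6 at (0,3)
Step 5: ant0:(0,3)->W->(0,2) | ant1:(0,3)->W->(0,2) | ant2:(0,3)->W->(0,2)
  grid max=8 at (0,2)
Step 6: ant0:(0,2)->E->(0,3) | ant1:(0,2)->E->(0,3) | ant2:(0,2)->E->(0,3)
  grid max=10 at (0,3)

(0,3) (0,3) (0,3)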